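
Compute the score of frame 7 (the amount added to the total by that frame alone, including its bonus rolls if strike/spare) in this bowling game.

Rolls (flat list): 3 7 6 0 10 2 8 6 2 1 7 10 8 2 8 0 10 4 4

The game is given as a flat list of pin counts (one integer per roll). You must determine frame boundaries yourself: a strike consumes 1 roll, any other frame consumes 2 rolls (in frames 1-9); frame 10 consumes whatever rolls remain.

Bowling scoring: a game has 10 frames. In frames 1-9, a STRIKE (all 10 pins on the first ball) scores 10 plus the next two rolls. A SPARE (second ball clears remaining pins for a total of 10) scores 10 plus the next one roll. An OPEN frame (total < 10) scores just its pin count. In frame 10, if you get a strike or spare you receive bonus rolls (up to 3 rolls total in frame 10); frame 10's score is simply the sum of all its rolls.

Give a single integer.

Answer: 20

Derivation:
Frame 1: SPARE (3+7=10). 10 + next roll (6) = 16. Cumulative: 16
Frame 2: OPEN (6+0=6). Cumulative: 22
Frame 3: STRIKE. 10 + next two rolls (2+8) = 20. Cumulative: 42
Frame 4: SPARE (2+8=10). 10 + next roll (6) = 16. Cumulative: 58
Frame 5: OPEN (6+2=8). Cumulative: 66
Frame 6: OPEN (1+7=8). Cumulative: 74
Frame 7: STRIKE. 10 + next two rolls (8+2) = 20. Cumulative: 94
Frame 8: SPARE (8+2=10). 10 + next roll (8) = 18. Cumulative: 112
Frame 9: OPEN (8+0=8). Cumulative: 120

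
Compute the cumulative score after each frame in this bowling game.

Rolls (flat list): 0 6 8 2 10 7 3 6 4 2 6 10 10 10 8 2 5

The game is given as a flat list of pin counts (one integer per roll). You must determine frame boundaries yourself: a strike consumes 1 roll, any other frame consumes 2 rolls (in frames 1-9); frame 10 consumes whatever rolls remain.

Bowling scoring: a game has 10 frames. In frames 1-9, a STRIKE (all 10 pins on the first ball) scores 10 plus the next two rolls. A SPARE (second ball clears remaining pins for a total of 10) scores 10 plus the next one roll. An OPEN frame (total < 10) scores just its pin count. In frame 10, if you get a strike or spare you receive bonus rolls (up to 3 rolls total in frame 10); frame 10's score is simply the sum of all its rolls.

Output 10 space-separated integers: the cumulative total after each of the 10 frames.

Frame 1: OPEN (0+6=6). Cumulative: 6
Frame 2: SPARE (8+2=10). 10 + next roll (10) = 20. Cumulative: 26
Frame 3: STRIKE. 10 + next two rolls (7+3) = 20. Cumulative: 46
Frame 4: SPARE (7+3=10). 10 + next roll (6) = 16. Cumulative: 62
Frame 5: SPARE (6+4=10). 10 + next roll (2) = 12. Cumulative: 74
Frame 6: OPEN (2+6=8). Cumulative: 82
Frame 7: STRIKE. 10 + next two rolls (10+10) = 30. Cumulative: 112
Frame 8: STRIKE. 10 + next two rolls (10+8) = 28. Cumulative: 140
Frame 9: STRIKE. 10 + next two rolls (8+2) = 20. Cumulative: 160
Frame 10: SPARE. Sum of all frame-10 rolls (8+2+5) = 15. Cumulative: 175

Answer: 6 26 46 62 74 82 112 140 160 175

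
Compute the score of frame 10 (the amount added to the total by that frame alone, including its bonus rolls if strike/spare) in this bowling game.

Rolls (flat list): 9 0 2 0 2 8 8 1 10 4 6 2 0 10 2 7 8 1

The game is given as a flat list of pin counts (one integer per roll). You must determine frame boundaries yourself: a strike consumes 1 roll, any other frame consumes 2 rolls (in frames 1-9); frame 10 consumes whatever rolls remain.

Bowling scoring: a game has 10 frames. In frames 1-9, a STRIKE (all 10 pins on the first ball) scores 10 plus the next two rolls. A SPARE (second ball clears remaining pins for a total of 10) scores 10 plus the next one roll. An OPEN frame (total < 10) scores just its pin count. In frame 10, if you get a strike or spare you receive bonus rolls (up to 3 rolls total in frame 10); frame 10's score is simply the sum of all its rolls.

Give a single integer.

Frame 1: OPEN (9+0=9). Cumulative: 9
Frame 2: OPEN (2+0=2). Cumulative: 11
Frame 3: SPARE (2+8=10). 10 + next roll (8) = 18. Cumulative: 29
Frame 4: OPEN (8+1=9). Cumulative: 38
Frame 5: STRIKE. 10 + next two rolls (4+6) = 20. Cumulative: 58
Frame 6: SPARE (4+6=10). 10 + next roll (2) = 12. Cumulative: 70
Frame 7: OPEN (2+0=2). Cumulative: 72
Frame 8: STRIKE. 10 + next two rolls (2+7) = 19. Cumulative: 91
Frame 9: OPEN (2+7=9). Cumulative: 100
Frame 10: OPEN. Sum of all frame-10 rolls (8+1) = 9. Cumulative: 109

Answer: 9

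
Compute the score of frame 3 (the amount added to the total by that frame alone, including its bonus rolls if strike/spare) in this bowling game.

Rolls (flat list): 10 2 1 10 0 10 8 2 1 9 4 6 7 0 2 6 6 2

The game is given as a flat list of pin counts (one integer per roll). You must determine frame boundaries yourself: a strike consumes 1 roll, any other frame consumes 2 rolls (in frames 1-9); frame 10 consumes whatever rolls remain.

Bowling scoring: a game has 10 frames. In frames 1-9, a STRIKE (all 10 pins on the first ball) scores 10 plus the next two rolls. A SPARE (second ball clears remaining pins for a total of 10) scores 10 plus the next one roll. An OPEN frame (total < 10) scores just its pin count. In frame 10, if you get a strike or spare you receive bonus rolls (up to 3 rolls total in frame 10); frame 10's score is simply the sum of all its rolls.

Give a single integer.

Answer: 20

Derivation:
Frame 1: STRIKE. 10 + next two rolls (2+1) = 13. Cumulative: 13
Frame 2: OPEN (2+1=3). Cumulative: 16
Frame 3: STRIKE. 10 + next two rolls (0+10) = 20. Cumulative: 36
Frame 4: SPARE (0+10=10). 10 + next roll (8) = 18. Cumulative: 54
Frame 5: SPARE (8+2=10). 10 + next roll (1) = 11. Cumulative: 65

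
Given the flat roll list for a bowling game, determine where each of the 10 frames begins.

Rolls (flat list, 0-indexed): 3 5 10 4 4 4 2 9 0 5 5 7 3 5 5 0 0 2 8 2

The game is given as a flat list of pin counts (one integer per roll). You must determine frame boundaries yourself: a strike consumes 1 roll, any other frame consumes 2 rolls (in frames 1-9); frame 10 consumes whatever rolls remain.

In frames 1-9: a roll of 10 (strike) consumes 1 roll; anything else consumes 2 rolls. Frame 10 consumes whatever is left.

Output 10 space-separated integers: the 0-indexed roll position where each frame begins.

Answer: 0 2 3 5 7 9 11 13 15 17

Derivation:
Frame 1 starts at roll index 0: rolls=3,5 (sum=8), consumes 2 rolls
Frame 2 starts at roll index 2: roll=10 (strike), consumes 1 roll
Frame 3 starts at roll index 3: rolls=4,4 (sum=8), consumes 2 rolls
Frame 4 starts at roll index 5: rolls=4,2 (sum=6), consumes 2 rolls
Frame 5 starts at roll index 7: rolls=9,0 (sum=9), consumes 2 rolls
Frame 6 starts at roll index 9: rolls=5,5 (sum=10), consumes 2 rolls
Frame 7 starts at roll index 11: rolls=7,3 (sum=10), consumes 2 rolls
Frame 8 starts at roll index 13: rolls=5,5 (sum=10), consumes 2 rolls
Frame 9 starts at roll index 15: rolls=0,0 (sum=0), consumes 2 rolls
Frame 10 starts at roll index 17: 3 remaining rolls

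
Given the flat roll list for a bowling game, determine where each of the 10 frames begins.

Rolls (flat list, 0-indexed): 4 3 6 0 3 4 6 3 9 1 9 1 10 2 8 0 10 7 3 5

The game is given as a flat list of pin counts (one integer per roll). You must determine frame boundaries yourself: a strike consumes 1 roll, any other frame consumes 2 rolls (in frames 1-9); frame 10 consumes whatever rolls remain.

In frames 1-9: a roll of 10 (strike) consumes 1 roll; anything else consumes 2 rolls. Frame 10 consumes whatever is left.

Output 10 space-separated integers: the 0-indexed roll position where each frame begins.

Answer: 0 2 4 6 8 10 12 13 15 17

Derivation:
Frame 1 starts at roll index 0: rolls=4,3 (sum=7), consumes 2 rolls
Frame 2 starts at roll index 2: rolls=6,0 (sum=6), consumes 2 rolls
Frame 3 starts at roll index 4: rolls=3,4 (sum=7), consumes 2 rolls
Frame 4 starts at roll index 6: rolls=6,3 (sum=9), consumes 2 rolls
Frame 5 starts at roll index 8: rolls=9,1 (sum=10), consumes 2 rolls
Frame 6 starts at roll index 10: rolls=9,1 (sum=10), consumes 2 rolls
Frame 7 starts at roll index 12: roll=10 (strike), consumes 1 roll
Frame 8 starts at roll index 13: rolls=2,8 (sum=10), consumes 2 rolls
Frame 9 starts at roll index 15: rolls=0,10 (sum=10), consumes 2 rolls
Frame 10 starts at roll index 17: 3 remaining rolls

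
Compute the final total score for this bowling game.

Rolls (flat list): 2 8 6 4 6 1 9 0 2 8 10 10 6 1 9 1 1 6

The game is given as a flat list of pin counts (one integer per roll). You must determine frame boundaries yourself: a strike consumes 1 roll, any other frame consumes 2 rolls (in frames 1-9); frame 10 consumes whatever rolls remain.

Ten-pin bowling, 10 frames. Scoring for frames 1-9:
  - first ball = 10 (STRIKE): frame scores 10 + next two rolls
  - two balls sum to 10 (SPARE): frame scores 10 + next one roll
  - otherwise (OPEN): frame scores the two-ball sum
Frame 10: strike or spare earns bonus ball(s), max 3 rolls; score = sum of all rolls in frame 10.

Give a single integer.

Answer: 136

Derivation:
Frame 1: SPARE (2+8=10). 10 + next roll (6) = 16. Cumulative: 16
Frame 2: SPARE (6+4=10). 10 + next roll (6) = 16. Cumulative: 32
Frame 3: OPEN (6+1=7). Cumulative: 39
Frame 4: OPEN (9+0=9). Cumulative: 48
Frame 5: SPARE (2+8=10). 10 + next roll (10) = 20. Cumulative: 68
Frame 6: STRIKE. 10 + next two rolls (10+6) = 26. Cumulative: 94
Frame 7: STRIKE. 10 + next two rolls (6+1) = 17. Cumulative: 111
Frame 8: OPEN (6+1=7). Cumulative: 118
Frame 9: SPARE (9+1=10). 10 + next roll (1) = 11. Cumulative: 129
Frame 10: OPEN. Sum of all frame-10 rolls (1+6) = 7. Cumulative: 136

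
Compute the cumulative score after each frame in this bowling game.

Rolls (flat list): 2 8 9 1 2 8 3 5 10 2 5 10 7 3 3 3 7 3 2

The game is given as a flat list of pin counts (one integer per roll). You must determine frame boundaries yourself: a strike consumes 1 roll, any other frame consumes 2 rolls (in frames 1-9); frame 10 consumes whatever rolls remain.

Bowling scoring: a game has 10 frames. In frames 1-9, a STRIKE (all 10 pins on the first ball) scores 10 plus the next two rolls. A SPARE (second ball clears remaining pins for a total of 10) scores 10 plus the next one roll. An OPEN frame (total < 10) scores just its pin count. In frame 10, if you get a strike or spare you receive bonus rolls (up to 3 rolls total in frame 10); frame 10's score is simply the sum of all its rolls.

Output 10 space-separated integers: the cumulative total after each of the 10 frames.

Frame 1: SPARE (2+8=10). 10 + next roll (9) = 19. Cumulative: 19
Frame 2: SPARE (9+1=10). 10 + next roll (2) = 12. Cumulative: 31
Frame 3: SPARE (2+8=10). 10 + next roll (3) = 13. Cumulative: 44
Frame 4: OPEN (3+5=8). Cumulative: 52
Frame 5: STRIKE. 10 + next two rolls (2+5) = 17. Cumulative: 69
Frame 6: OPEN (2+5=7). Cumulative: 76
Frame 7: STRIKE. 10 + next two rolls (7+3) = 20. Cumulative: 96
Frame 8: SPARE (7+3=10). 10 + next roll (3) = 13. Cumulative: 109
Frame 9: OPEN (3+3=6). Cumulative: 115
Frame 10: SPARE. Sum of all frame-10 rolls (7+3+2) = 12. Cumulative: 127

Answer: 19 31 44 52 69 76 96 109 115 127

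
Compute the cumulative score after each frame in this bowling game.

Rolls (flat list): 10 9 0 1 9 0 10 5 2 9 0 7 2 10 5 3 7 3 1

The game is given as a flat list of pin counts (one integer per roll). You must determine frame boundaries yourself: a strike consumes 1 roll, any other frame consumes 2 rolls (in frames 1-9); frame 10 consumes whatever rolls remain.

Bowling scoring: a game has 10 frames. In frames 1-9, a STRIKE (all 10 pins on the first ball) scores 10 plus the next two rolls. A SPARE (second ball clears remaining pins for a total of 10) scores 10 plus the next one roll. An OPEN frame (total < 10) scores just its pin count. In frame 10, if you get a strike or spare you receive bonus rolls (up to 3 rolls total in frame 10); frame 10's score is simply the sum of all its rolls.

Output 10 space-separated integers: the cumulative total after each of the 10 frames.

Answer: 19 28 38 53 60 69 78 96 104 115

Derivation:
Frame 1: STRIKE. 10 + next two rolls (9+0) = 19. Cumulative: 19
Frame 2: OPEN (9+0=9). Cumulative: 28
Frame 3: SPARE (1+9=10). 10 + next roll (0) = 10. Cumulative: 38
Frame 4: SPARE (0+10=10). 10 + next roll (5) = 15. Cumulative: 53
Frame 5: OPEN (5+2=7). Cumulative: 60
Frame 6: OPEN (9+0=9). Cumulative: 69
Frame 7: OPEN (7+2=9). Cumulative: 78
Frame 8: STRIKE. 10 + next two rolls (5+3) = 18. Cumulative: 96
Frame 9: OPEN (5+3=8). Cumulative: 104
Frame 10: SPARE. Sum of all frame-10 rolls (7+3+1) = 11. Cumulative: 115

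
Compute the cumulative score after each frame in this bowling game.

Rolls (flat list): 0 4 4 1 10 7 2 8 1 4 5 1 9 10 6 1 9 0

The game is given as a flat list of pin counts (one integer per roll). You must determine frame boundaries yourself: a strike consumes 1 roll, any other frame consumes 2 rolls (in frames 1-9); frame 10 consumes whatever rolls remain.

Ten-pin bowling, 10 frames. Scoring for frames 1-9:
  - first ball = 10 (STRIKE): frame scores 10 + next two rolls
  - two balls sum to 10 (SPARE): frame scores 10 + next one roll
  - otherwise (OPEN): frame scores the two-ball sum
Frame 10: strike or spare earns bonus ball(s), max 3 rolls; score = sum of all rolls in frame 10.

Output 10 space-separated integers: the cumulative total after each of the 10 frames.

Answer: 4 9 28 37 46 55 75 92 99 108

Derivation:
Frame 1: OPEN (0+4=4). Cumulative: 4
Frame 2: OPEN (4+1=5). Cumulative: 9
Frame 3: STRIKE. 10 + next two rolls (7+2) = 19. Cumulative: 28
Frame 4: OPEN (7+2=9). Cumulative: 37
Frame 5: OPEN (8+1=9). Cumulative: 46
Frame 6: OPEN (4+5=9). Cumulative: 55
Frame 7: SPARE (1+9=10). 10 + next roll (10) = 20. Cumulative: 75
Frame 8: STRIKE. 10 + next two rolls (6+1) = 17. Cumulative: 92
Frame 9: OPEN (6+1=7). Cumulative: 99
Frame 10: OPEN. Sum of all frame-10 rolls (9+0) = 9. Cumulative: 108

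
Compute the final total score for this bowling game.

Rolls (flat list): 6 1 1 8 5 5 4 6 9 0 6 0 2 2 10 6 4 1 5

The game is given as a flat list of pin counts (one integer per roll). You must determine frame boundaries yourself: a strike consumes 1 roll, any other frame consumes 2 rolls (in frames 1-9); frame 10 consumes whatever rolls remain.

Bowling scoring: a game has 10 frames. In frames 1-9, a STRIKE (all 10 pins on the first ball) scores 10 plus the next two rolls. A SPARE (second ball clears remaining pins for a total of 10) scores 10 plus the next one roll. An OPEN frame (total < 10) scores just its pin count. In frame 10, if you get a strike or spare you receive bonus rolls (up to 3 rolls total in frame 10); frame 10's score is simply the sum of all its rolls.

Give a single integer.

Answer: 105

Derivation:
Frame 1: OPEN (6+1=7). Cumulative: 7
Frame 2: OPEN (1+8=9). Cumulative: 16
Frame 3: SPARE (5+5=10). 10 + next roll (4) = 14. Cumulative: 30
Frame 4: SPARE (4+6=10). 10 + next roll (9) = 19. Cumulative: 49
Frame 5: OPEN (9+0=9). Cumulative: 58
Frame 6: OPEN (6+0=6). Cumulative: 64
Frame 7: OPEN (2+2=4). Cumulative: 68
Frame 8: STRIKE. 10 + next two rolls (6+4) = 20. Cumulative: 88
Frame 9: SPARE (6+4=10). 10 + next roll (1) = 11. Cumulative: 99
Frame 10: OPEN. Sum of all frame-10 rolls (1+5) = 6. Cumulative: 105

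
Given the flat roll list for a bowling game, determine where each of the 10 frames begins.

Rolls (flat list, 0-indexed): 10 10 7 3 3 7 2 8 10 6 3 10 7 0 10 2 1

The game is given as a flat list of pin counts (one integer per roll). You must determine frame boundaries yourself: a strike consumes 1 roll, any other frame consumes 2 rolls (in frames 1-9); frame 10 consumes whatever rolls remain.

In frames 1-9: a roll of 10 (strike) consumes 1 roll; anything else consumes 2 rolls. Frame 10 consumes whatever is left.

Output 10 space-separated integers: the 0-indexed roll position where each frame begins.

Frame 1 starts at roll index 0: roll=10 (strike), consumes 1 roll
Frame 2 starts at roll index 1: roll=10 (strike), consumes 1 roll
Frame 3 starts at roll index 2: rolls=7,3 (sum=10), consumes 2 rolls
Frame 4 starts at roll index 4: rolls=3,7 (sum=10), consumes 2 rolls
Frame 5 starts at roll index 6: rolls=2,8 (sum=10), consumes 2 rolls
Frame 6 starts at roll index 8: roll=10 (strike), consumes 1 roll
Frame 7 starts at roll index 9: rolls=6,3 (sum=9), consumes 2 rolls
Frame 8 starts at roll index 11: roll=10 (strike), consumes 1 roll
Frame 9 starts at roll index 12: rolls=7,0 (sum=7), consumes 2 rolls
Frame 10 starts at roll index 14: 3 remaining rolls

Answer: 0 1 2 4 6 8 9 11 12 14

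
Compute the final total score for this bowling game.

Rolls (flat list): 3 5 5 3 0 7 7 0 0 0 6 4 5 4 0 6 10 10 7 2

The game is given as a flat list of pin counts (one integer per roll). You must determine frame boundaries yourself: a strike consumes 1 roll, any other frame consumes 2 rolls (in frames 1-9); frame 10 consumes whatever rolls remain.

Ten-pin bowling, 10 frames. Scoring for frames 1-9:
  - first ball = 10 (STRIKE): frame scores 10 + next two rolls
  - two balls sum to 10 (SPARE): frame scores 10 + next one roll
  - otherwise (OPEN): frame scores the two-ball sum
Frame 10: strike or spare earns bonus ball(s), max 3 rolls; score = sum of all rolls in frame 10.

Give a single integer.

Frame 1: OPEN (3+5=8). Cumulative: 8
Frame 2: OPEN (5+3=8). Cumulative: 16
Frame 3: OPEN (0+7=7). Cumulative: 23
Frame 4: OPEN (7+0=7). Cumulative: 30
Frame 5: OPEN (0+0=0). Cumulative: 30
Frame 6: SPARE (6+4=10). 10 + next roll (5) = 15. Cumulative: 45
Frame 7: OPEN (5+4=9). Cumulative: 54
Frame 8: OPEN (0+6=6). Cumulative: 60
Frame 9: STRIKE. 10 + next two rolls (10+7) = 27. Cumulative: 87
Frame 10: STRIKE. Sum of all frame-10 rolls (10+7+2) = 19. Cumulative: 106

Answer: 106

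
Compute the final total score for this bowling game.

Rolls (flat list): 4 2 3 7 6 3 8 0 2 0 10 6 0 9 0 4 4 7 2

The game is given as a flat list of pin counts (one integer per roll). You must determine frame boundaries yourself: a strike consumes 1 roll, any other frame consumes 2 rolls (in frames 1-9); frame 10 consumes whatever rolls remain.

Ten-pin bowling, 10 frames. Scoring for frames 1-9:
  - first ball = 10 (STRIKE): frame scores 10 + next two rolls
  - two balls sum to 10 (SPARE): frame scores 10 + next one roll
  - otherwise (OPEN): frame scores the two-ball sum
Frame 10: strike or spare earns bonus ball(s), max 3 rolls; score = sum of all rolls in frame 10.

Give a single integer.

Answer: 89

Derivation:
Frame 1: OPEN (4+2=6). Cumulative: 6
Frame 2: SPARE (3+7=10). 10 + next roll (6) = 16. Cumulative: 22
Frame 3: OPEN (6+3=9). Cumulative: 31
Frame 4: OPEN (8+0=8). Cumulative: 39
Frame 5: OPEN (2+0=2). Cumulative: 41
Frame 6: STRIKE. 10 + next two rolls (6+0) = 16. Cumulative: 57
Frame 7: OPEN (6+0=6). Cumulative: 63
Frame 8: OPEN (9+0=9). Cumulative: 72
Frame 9: OPEN (4+4=8). Cumulative: 80
Frame 10: OPEN. Sum of all frame-10 rolls (7+2) = 9. Cumulative: 89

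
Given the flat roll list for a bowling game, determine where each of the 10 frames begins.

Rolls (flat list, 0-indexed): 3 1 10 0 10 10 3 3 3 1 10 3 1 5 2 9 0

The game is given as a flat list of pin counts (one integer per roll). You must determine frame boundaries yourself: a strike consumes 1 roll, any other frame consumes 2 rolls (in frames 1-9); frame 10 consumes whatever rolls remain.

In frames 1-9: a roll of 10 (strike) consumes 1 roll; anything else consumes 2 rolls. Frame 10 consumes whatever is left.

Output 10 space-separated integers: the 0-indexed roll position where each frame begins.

Answer: 0 2 3 5 6 8 10 11 13 15

Derivation:
Frame 1 starts at roll index 0: rolls=3,1 (sum=4), consumes 2 rolls
Frame 2 starts at roll index 2: roll=10 (strike), consumes 1 roll
Frame 3 starts at roll index 3: rolls=0,10 (sum=10), consumes 2 rolls
Frame 4 starts at roll index 5: roll=10 (strike), consumes 1 roll
Frame 5 starts at roll index 6: rolls=3,3 (sum=6), consumes 2 rolls
Frame 6 starts at roll index 8: rolls=3,1 (sum=4), consumes 2 rolls
Frame 7 starts at roll index 10: roll=10 (strike), consumes 1 roll
Frame 8 starts at roll index 11: rolls=3,1 (sum=4), consumes 2 rolls
Frame 9 starts at roll index 13: rolls=5,2 (sum=7), consumes 2 rolls
Frame 10 starts at roll index 15: 2 remaining rolls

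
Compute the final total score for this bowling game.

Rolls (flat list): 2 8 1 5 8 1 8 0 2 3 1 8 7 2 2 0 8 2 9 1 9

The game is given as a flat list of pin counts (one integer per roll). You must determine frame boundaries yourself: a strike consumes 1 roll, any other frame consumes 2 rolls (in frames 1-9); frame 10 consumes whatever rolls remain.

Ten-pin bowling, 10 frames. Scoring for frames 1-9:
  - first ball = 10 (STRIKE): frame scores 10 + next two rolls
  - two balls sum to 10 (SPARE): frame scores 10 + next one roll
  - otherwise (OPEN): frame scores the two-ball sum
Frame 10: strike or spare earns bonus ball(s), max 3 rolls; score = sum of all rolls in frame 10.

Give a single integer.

Frame 1: SPARE (2+8=10). 10 + next roll (1) = 11. Cumulative: 11
Frame 2: OPEN (1+5=6). Cumulative: 17
Frame 3: OPEN (8+1=9). Cumulative: 26
Frame 4: OPEN (8+0=8). Cumulative: 34
Frame 5: OPEN (2+3=5). Cumulative: 39
Frame 6: OPEN (1+8=9). Cumulative: 48
Frame 7: OPEN (7+2=9). Cumulative: 57
Frame 8: OPEN (2+0=2). Cumulative: 59
Frame 9: SPARE (8+2=10). 10 + next roll (9) = 19. Cumulative: 78
Frame 10: SPARE. Sum of all frame-10 rolls (9+1+9) = 19. Cumulative: 97

Answer: 97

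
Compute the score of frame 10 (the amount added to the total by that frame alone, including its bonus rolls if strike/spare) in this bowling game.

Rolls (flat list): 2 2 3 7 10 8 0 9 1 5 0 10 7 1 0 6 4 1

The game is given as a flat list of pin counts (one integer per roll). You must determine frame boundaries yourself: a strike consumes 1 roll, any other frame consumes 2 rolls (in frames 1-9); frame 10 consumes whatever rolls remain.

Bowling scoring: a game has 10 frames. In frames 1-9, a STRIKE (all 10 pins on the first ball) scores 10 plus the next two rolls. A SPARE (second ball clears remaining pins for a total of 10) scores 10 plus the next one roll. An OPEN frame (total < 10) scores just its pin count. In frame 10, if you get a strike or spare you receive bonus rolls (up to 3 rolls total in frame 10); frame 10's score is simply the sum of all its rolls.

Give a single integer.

Answer: 5

Derivation:
Frame 1: OPEN (2+2=4). Cumulative: 4
Frame 2: SPARE (3+7=10). 10 + next roll (10) = 20. Cumulative: 24
Frame 3: STRIKE. 10 + next two rolls (8+0) = 18. Cumulative: 42
Frame 4: OPEN (8+0=8). Cumulative: 50
Frame 5: SPARE (9+1=10). 10 + next roll (5) = 15. Cumulative: 65
Frame 6: OPEN (5+0=5). Cumulative: 70
Frame 7: STRIKE. 10 + next two rolls (7+1) = 18. Cumulative: 88
Frame 8: OPEN (7+1=8). Cumulative: 96
Frame 9: OPEN (0+6=6). Cumulative: 102
Frame 10: OPEN. Sum of all frame-10 rolls (4+1) = 5. Cumulative: 107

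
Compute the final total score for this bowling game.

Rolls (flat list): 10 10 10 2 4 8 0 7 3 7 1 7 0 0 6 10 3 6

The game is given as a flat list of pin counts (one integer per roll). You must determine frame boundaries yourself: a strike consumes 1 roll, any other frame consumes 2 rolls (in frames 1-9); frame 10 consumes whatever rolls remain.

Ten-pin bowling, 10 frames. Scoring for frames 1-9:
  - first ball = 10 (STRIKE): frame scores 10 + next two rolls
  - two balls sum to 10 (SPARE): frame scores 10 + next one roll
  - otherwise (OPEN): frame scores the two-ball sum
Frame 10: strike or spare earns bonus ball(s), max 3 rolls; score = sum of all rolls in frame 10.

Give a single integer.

Answer: 139

Derivation:
Frame 1: STRIKE. 10 + next two rolls (10+10) = 30. Cumulative: 30
Frame 2: STRIKE. 10 + next two rolls (10+2) = 22. Cumulative: 52
Frame 3: STRIKE. 10 + next two rolls (2+4) = 16. Cumulative: 68
Frame 4: OPEN (2+4=6). Cumulative: 74
Frame 5: OPEN (8+0=8). Cumulative: 82
Frame 6: SPARE (7+3=10). 10 + next roll (7) = 17. Cumulative: 99
Frame 7: OPEN (7+1=8). Cumulative: 107
Frame 8: OPEN (7+0=7). Cumulative: 114
Frame 9: OPEN (0+6=6). Cumulative: 120
Frame 10: STRIKE. Sum of all frame-10 rolls (10+3+6) = 19. Cumulative: 139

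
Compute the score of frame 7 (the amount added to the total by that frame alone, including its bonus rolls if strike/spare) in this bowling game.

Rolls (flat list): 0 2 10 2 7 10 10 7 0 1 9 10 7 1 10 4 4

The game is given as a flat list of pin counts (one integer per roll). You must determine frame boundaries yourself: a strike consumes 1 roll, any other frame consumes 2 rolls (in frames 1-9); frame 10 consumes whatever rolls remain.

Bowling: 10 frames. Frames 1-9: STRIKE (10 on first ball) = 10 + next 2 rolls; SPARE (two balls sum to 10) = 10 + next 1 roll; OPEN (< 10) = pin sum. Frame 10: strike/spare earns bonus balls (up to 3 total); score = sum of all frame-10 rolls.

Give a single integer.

Frame 1: OPEN (0+2=2). Cumulative: 2
Frame 2: STRIKE. 10 + next two rolls (2+7) = 19. Cumulative: 21
Frame 3: OPEN (2+7=9). Cumulative: 30
Frame 4: STRIKE. 10 + next two rolls (10+7) = 27. Cumulative: 57
Frame 5: STRIKE. 10 + next two rolls (7+0) = 17. Cumulative: 74
Frame 6: OPEN (7+0=7). Cumulative: 81
Frame 7: SPARE (1+9=10). 10 + next roll (10) = 20. Cumulative: 101
Frame 8: STRIKE. 10 + next two rolls (7+1) = 18. Cumulative: 119
Frame 9: OPEN (7+1=8). Cumulative: 127

Answer: 20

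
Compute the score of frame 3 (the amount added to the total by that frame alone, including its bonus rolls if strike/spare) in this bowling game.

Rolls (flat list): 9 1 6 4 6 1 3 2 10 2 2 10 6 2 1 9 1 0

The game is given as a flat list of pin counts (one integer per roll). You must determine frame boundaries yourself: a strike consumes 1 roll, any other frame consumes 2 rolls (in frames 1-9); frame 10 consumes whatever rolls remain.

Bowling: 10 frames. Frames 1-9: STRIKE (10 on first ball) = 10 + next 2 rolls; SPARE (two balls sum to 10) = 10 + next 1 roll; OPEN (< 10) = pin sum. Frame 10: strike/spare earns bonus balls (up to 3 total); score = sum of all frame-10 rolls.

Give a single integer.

Answer: 7

Derivation:
Frame 1: SPARE (9+1=10). 10 + next roll (6) = 16. Cumulative: 16
Frame 2: SPARE (6+4=10). 10 + next roll (6) = 16. Cumulative: 32
Frame 3: OPEN (6+1=7). Cumulative: 39
Frame 4: OPEN (3+2=5). Cumulative: 44
Frame 5: STRIKE. 10 + next two rolls (2+2) = 14. Cumulative: 58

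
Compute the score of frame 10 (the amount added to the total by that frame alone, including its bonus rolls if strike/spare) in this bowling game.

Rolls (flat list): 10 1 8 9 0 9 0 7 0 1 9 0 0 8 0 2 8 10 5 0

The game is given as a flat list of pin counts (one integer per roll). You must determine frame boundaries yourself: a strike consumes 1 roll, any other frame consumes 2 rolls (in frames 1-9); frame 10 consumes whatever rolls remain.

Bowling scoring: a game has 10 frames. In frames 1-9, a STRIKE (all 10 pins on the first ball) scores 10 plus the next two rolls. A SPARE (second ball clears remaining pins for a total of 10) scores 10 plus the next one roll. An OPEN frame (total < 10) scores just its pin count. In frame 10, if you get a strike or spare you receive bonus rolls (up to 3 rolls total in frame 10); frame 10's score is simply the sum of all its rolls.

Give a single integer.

Answer: 15

Derivation:
Frame 1: STRIKE. 10 + next two rolls (1+8) = 19. Cumulative: 19
Frame 2: OPEN (1+8=9). Cumulative: 28
Frame 3: OPEN (9+0=9). Cumulative: 37
Frame 4: OPEN (9+0=9). Cumulative: 46
Frame 5: OPEN (7+0=7). Cumulative: 53
Frame 6: SPARE (1+9=10). 10 + next roll (0) = 10. Cumulative: 63
Frame 7: OPEN (0+0=0). Cumulative: 63
Frame 8: OPEN (8+0=8). Cumulative: 71
Frame 9: SPARE (2+8=10). 10 + next roll (10) = 20. Cumulative: 91
Frame 10: STRIKE. Sum of all frame-10 rolls (10+5+0) = 15. Cumulative: 106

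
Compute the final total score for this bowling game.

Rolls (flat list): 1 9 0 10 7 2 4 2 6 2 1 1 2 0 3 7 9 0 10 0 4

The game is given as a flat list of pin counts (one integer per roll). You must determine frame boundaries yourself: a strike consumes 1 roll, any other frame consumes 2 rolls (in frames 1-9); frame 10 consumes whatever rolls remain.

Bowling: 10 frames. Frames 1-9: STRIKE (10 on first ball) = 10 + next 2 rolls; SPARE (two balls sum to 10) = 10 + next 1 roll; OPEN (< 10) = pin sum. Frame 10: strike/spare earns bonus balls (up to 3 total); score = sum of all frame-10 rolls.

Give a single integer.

Frame 1: SPARE (1+9=10). 10 + next roll (0) = 10. Cumulative: 10
Frame 2: SPARE (0+10=10). 10 + next roll (7) = 17. Cumulative: 27
Frame 3: OPEN (7+2=9). Cumulative: 36
Frame 4: OPEN (4+2=6). Cumulative: 42
Frame 5: OPEN (6+2=8). Cumulative: 50
Frame 6: OPEN (1+1=2). Cumulative: 52
Frame 7: OPEN (2+0=2). Cumulative: 54
Frame 8: SPARE (3+7=10). 10 + next roll (9) = 19. Cumulative: 73
Frame 9: OPEN (9+0=9). Cumulative: 82
Frame 10: STRIKE. Sum of all frame-10 rolls (10+0+4) = 14. Cumulative: 96

Answer: 96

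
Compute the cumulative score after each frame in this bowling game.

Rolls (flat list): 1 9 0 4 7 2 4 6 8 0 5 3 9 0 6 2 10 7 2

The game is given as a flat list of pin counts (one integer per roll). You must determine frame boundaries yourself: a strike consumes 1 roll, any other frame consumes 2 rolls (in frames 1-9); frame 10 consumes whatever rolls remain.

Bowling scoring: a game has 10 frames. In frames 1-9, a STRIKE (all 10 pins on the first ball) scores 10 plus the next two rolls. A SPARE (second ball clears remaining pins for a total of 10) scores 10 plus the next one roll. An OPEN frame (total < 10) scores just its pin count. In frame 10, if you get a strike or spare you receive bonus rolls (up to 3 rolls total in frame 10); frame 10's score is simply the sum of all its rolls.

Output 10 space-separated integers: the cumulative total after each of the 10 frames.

Frame 1: SPARE (1+9=10). 10 + next roll (0) = 10. Cumulative: 10
Frame 2: OPEN (0+4=4). Cumulative: 14
Frame 3: OPEN (7+2=9). Cumulative: 23
Frame 4: SPARE (4+6=10). 10 + next roll (8) = 18. Cumulative: 41
Frame 5: OPEN (8+0=8). Cumulative: 49
Frame 6: OPEN (5+3=8). Cumulative: 57
Frame 7: OPEN (9+0=9). Cumulative: 66
Frame 8: OPEN (6+2=8). Cumulative: 74
Frame 9: STRIKE. 10 + next two rolls (7+2) = 19. Cumulative: 93
Frame 10: OPEN. Sum of all frame-10 rolls (7+2) = 9. Cumulative: 102

Answer: 10 14 23 41 49 57 66 74 93 102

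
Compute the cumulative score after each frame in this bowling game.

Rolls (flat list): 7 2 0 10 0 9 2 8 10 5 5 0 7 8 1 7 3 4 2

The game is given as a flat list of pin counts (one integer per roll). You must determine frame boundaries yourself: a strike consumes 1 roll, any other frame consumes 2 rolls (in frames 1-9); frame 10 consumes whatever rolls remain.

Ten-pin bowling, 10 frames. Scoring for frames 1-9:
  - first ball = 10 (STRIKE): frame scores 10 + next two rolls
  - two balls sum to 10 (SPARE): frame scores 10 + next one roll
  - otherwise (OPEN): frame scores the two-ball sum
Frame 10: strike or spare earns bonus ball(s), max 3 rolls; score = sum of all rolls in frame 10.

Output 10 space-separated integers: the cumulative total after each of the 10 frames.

Answer: 9 19 28 48 68 78 85 94 108 114

Derivation:
Frame 1: OPEN (7+2=9). Cumulative: 9
Frame 2: SPARE (0+10=10). 10 + next roll (0) = 10. Cumulative: 19
Frame 3: OPEN (0+9=9). Cumulative: 28
Frame 4: SPARE (2+8=10). 10 + next roll (10) = 20. Cumulative: 48
Frame 5: STRIKE. 10 + next two rolls (5+5) = 20. Cumulative: 68
Frame 6: SPARE (5+5=10). 10 + next roll (0) = 10. Cumulative: 78
Frame 7: OPEN (0+7=7). Cumulative: 85
Frame 8: OPEN (8+1=9). Cumulative: 94
Frame 9: SPARE (7+3=10). 10 + next roll (4) = 14. Cumulative: 108
Frame 10: OPEN. Sum of all frame-10 rolls (4+2) = 6. Cumulative: 114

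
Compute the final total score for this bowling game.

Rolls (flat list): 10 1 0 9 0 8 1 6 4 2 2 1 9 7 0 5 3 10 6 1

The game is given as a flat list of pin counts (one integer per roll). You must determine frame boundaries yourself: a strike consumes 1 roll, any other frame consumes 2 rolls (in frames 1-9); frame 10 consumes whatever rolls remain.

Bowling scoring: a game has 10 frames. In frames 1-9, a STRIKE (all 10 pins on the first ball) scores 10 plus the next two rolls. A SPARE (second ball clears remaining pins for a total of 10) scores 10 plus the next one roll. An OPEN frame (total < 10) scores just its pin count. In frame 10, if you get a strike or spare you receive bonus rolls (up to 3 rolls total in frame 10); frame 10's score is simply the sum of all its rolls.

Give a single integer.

Frame 1: STRIKE. 10 + next two rolls (1+0) = 11. Cumulative: 11
Frame 2: OPEN (1+0=1). Cumulative: 12
Frame 3: OPEN (9+0=9). Cumulative: 21
Frame 4: OPEN (8+1=9). Cumulative: 30
Frame 5: SPARE (6+4=10). 10 + next roll (2) = 12. Cumulative: 42
Frame 6: OPEN (2+2=4). Cumulative: 46
Frame 7: SPARE (1+9=10). 10 + next roll (7) = 17. Cumulative: 63
Frame 8: OPEN (7+0=7). Cumulative: 70
Frame 9: OPEN (5+3=8). Cumulative: 78
Frame 10: STRIKE. Sum of all frame-10 rolls (10+6+1) = 17. Cumulative: 95

Answer: 95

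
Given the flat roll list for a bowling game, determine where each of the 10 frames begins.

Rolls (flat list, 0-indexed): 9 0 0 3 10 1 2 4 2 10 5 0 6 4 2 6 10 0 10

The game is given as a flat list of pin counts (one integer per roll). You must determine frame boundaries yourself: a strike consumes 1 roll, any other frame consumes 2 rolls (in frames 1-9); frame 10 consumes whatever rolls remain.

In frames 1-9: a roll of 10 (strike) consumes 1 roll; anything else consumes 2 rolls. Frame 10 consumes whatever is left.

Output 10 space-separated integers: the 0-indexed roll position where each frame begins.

Answer: 0 2 4 5 7 9 10 12 14 16

Derivation:
Frame 1 starts at roll index 0: rolls=9,0 (sum=9), consumes 2 rolls
Frame 2 starts at roll index 2: rolls=0,3 (sum=3), consumes 2 rolls
Frame 3 starts at roll index 4: roll=10 (strike), consumes 1 roll
Frame 4 starts at roll index 5: rolls=1,2 (sum=3), consumes 2 rolls
Frame 5 starts at roll index 7: rolls=4,2 (sum=6), consumes 2 rolls
Frame 6 starts at roll index 9: roll=10 (strike), consumes 1 roll
Frame 7 starts at roll index 10: rolls=5,0 (sum=5), consumes 2 rolls
Frame 8 starts at roll index 12: rolls=6,4 (sum=10), consumes 2 rolls
Frame 9 starts at roll index 14: rolls=2,6 (sum=8), consumes 2 rolls
Frame 10 starts at roll index 16: 3 remaining rolls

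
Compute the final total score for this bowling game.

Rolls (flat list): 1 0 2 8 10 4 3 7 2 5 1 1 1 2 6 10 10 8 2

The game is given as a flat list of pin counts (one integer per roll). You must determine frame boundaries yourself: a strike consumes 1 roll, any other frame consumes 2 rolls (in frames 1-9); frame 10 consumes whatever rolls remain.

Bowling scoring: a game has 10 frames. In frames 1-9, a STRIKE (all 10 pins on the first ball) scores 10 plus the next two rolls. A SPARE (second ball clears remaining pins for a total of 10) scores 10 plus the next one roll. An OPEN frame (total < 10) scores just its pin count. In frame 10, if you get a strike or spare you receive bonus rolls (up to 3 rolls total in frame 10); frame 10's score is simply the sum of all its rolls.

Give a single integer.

Frame 1: OPEN (1+0=1). Cumulative: 1
Frame 2: SPARE (2+8=10). 10 + next roll (10) = 20. Cumulative: 21
Frame 3: STRIKE. 10 + next two rolls (4+3) = 17. Cumulative: 38
Frame 4: OPEN (4+3=7). Cumulative: 45
Frame 5: OPEN (7+2=9). Cumulative: 54
Frame 6: OPEN (5+1=6). Cumulative: 60
Frame 7: OPEN (1+1=2). Cumulative: 62
Frame 8: OPEN (2+6=8). Cumulative: 70
Frame 9: STRIKE. 10 + next two rolls (10+8) = 28. Cumulative: 98
Frame 10: STRIKE. Sum of all frame-10 rolls (10+8+2) = 20. Cumulative: 118

Answer: 118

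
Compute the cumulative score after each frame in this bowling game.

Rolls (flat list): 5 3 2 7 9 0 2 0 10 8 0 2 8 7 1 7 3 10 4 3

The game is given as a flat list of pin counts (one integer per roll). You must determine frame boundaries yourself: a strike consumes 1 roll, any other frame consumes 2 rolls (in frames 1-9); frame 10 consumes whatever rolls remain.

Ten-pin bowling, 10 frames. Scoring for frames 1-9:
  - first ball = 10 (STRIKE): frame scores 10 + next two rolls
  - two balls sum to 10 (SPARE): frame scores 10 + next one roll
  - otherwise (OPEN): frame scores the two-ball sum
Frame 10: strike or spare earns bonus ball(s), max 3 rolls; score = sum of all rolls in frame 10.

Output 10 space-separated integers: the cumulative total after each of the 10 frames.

Answer: 8 17 26 28 46 54 71 79 99 116

Derivation:
Frame 1: OPEN (5+3=8). Cumulative: 8
Frame 2: OPEN (2+7=9). Cumulative: 17
Frame 3: OPEN (9+0=9). Cumulative: 26
Frame 4: OPEN (2+0=2). Cumulative: 28
Frame 5: STRIKE. 10 + next two rolls (8+0) = 18. Cumulative: 46
Frame 6: OPEN (8+0=8). Cumulative: 54
Frame 7: SPARE (2+8=10). 10 + next roll (7) = 17. Cumulative: 71
Frame 8: OPEN (7+1=8). Cumulative: 79
Frame 9: SPARE (7+3=10). 10 + next roll (10) = 20. Cumulative: 99
Frame 10: STRIKE. Sum of all frame-10 rolls (10+4+3) = 17. Cumulative: 116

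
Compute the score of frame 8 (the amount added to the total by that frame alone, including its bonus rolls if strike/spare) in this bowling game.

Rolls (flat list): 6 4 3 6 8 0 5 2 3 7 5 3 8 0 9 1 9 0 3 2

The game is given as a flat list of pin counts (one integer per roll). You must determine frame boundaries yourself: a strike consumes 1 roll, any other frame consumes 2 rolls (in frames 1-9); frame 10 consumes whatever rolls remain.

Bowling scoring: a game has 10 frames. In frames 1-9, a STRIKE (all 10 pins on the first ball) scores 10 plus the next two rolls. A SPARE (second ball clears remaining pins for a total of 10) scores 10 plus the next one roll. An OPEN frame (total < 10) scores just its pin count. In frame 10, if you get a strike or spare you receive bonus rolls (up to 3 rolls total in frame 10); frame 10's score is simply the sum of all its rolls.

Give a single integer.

Answer: 19

Derivation:
Frame 1: SPARE (6+4=10). 10 + next roll (3) = 13. Cumulative: 13
Frame 2: OPEN (3+6=9). Cumulative: 22
Frame 3: OPEN (8+0=8). Cumulative: 30
Frame 4: OPEN (5+2=7). Cumulative: 37
Frame 5: SPARE (3+7=10). 10 + next roll (5) = 15. Cumulative: 52
Frame 6: OPEN (5+3=8). Cumulative: 60
Frame 7: OPEN (8+0=8). Cumulative: 68
Frame 8: SPARE (9+1=10). 10 + next roll (9) = 19. Cumulative: 87
Frame 9: OPEN (9+0=9). Cumulative: 96
Frame 10: OPEN. Sum of all frame-10 rolls (3+2) = 5. Cumulative: 101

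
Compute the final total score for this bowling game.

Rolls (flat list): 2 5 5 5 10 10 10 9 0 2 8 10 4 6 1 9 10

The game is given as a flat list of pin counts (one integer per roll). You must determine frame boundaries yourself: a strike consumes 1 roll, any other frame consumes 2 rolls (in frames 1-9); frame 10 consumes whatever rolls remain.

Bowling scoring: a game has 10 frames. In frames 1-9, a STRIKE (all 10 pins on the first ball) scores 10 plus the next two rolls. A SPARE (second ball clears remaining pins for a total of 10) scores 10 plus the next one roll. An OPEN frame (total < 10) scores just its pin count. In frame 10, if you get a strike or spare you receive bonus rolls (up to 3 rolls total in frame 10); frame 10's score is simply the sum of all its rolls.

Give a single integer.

Answer: 185

Derivation:
Frame 1: OPEN (2+5=7). Cumulative: 7
Frame 2: SPARE (5+5=10). 10 + next roll (10) = 20. Cumulative: 27
Frame 3: STRIKE. 10 + next two rolls (10+10) = 30. Cumulative: 57
Frame 4: STRIKE. 10 + next two rolls (10+9) = 29. Cumulative: 86
Frame 5: STRIKE. 10 + next two rolls (9+0) = 19. Cumulative: 105
Frame 6: OPEN (9+0=9). Cumulative: 114
Frame 7: SPARE (2+8=10). 10 + next roll (10) = 20. Cumulative: 134
Frame 8: STRIKE. 10 + next two rolls (4+6) = 20. Cumulative: 154
Frame 9: SPARE (4+6=10). 10 + next roll (1) = 11. Cumulative: 165
Frame 10: SPARE. Sum of all frame-10 rolls (1+9+10) = 20. Cumulative: 185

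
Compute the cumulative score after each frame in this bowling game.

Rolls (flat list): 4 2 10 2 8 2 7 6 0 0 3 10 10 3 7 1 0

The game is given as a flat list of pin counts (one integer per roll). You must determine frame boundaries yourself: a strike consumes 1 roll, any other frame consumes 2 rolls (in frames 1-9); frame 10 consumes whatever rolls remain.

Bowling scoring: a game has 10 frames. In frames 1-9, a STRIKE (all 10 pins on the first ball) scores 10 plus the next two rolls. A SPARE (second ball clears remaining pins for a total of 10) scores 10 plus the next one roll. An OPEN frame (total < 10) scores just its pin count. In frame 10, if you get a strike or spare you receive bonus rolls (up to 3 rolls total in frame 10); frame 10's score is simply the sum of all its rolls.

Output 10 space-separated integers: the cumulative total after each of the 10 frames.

Answer: 6 26 38 47 53 56 79 99 110 111

Derivation:
Frame 1: OPEN (4+2=6). Cumulative: 6
Frame 2: STRIKE. 10 + next two rolls (2+8) = 20. Cumulative: 26
Frame 3: SPARE (2+8=10). 10 + next roll (2) = 12. Cumulative: 38
Frame 4: OPEN (2+7=9). Cumulative: 47
Frame 5: OPEN (6+0=6). Cumulative: 53
Frame 6: OPEN (0+3=3). Cumulative: 56
Frame 7: STRIKE. 10 + next two rolls (10+3) = 23. Cumulative: 79
Frame 8: STRIKE. 10 + next two rolls (3+7) = 20. Cumulative: 99
Frame 9: SPARE (3+7=10). 10 + next roll (1) = 11. Cumulative: 110
Frame 10: OPEN. Sum of all frame-10 rolls (1+0) = 1. Cumulative: 111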